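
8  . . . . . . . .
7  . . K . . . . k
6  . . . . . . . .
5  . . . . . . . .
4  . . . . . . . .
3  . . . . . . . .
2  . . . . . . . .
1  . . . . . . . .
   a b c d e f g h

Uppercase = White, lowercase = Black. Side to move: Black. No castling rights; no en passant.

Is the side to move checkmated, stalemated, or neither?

neither

Black to move; black king on h7.
In check: no.
Legal moves for Black: Kh8, Kg8, Kg7, Kh6, Kg6.
Black has 5 legal moves and is not in check → neither.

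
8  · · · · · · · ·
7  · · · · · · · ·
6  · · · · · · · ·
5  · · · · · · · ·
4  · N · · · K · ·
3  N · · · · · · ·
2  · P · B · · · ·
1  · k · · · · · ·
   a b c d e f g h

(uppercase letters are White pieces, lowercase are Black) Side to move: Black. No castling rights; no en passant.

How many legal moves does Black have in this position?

Black to move; king on b1.
In check: yes, from the white knight on a3.
Legal moves: Kxb2, Ka1.
Count: 2.

2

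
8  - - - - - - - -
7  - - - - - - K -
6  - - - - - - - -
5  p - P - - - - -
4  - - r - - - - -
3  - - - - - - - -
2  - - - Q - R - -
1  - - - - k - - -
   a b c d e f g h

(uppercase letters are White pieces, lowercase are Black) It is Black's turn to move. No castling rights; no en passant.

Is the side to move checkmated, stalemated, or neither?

Black to move; black king on e1.
In check: yes, from the white queen on d2.
King squares — d1: attacked by Qd2; f1: attacked by Rf2; d2: attacked by Rf2; e2: attacked by Qd2; f2: attacked by Qd2.
Legal moves for Black: none.
In check with no legal moves → checkmate.

checkmate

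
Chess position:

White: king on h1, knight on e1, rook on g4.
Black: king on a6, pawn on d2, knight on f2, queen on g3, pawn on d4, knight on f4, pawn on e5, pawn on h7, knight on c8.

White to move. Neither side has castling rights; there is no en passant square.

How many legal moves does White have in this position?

0

White to move; king on h1.
In check: yes, from the black knight on f2.
Legal moves: none.
Count: 0.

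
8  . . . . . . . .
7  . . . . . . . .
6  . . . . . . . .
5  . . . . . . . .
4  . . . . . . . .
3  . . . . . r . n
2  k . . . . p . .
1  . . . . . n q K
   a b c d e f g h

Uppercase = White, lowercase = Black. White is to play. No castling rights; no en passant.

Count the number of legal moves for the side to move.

White to move; king on h1.
In check: yes, from the black queen on g1.
Legal moves: none.
Count: 0.

0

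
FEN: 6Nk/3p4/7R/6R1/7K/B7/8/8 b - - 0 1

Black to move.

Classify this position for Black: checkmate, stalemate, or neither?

Black to move; black king on h8.
In check: yes, from the white rook on h6.
King squares — g7: attacked by Rg5; h7: attacked by Rh6; g8: attacked by Rg5.
Legal moves for Black: none.
In check with no legal moves → checkmate.

checkmate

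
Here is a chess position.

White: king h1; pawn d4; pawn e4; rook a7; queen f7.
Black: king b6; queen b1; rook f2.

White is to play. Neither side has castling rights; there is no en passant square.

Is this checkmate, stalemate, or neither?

White to move; white king on h1.
In check: yes, from the black queen on b1.
King squares — g1: attacked by Qb1; g2: attacked by Rf2; h2: attacked by Rf2.
Legal moves for White: none.
In check with no legal moves → checkmate.

checkmate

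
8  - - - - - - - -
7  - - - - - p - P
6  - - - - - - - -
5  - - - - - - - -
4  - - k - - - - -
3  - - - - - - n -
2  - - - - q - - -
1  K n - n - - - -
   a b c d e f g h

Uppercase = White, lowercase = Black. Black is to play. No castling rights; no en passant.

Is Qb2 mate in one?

After Qb2: white king on a1; in check: yes, from the black queen on b2.
King squares — b1: attacked by Qb2; a2: attacked by Qb2; b2: attacked by Nd1.
White has no legal moves → checkmate.

yes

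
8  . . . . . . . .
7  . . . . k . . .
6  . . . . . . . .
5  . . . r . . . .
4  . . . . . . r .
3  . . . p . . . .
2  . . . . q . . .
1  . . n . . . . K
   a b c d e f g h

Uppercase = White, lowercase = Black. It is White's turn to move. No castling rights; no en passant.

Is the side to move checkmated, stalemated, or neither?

White to move; white king on h1.
In check: no.
King squares — g1: attacked by Rg4; g2: attacked by Qe2; h2: attacked by Qe2.
Legal moves for White: none.
Not in check and no legal moves → stalemate.

stalemate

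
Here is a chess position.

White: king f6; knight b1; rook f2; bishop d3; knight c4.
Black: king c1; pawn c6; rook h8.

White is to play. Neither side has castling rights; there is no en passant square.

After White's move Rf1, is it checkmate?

After Rf1: black king on c1; in check: yes, from the white rook on f1.
King squares — b1: attacked by Rf1; d1: attacked by Rf1; b2: attacked by Nc4; c2: attacked by Bd3; d2: attacked by Nb1.
Black has no legal moves → checkmate.

yes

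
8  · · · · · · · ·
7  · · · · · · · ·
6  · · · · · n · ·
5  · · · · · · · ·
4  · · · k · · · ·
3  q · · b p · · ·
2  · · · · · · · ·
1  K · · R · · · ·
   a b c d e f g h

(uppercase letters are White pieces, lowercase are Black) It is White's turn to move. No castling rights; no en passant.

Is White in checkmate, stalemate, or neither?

White to move; white king on a1.
In check: yes, from the black queen on a3.
King squares — b1: attacked by Bd3; a2: attacked by Qa3; b2: attacked by Qa3.
Legal moves for White: none.
In check with no legal moves → checkmate.

checkmate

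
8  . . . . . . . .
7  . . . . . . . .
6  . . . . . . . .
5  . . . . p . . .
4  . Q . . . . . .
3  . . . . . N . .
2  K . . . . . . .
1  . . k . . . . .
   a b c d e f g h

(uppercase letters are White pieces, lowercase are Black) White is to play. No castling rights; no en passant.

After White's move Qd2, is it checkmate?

yes

After Qd2: black king on c1; in check: yes, from the white queen on d2.
King squares — b1: attacked by Ka2; d1: attacked by Qd2; b2: attacked by Ka2; c2: attacked by Qd2; d2: attacked by Nf3.
Black has no legal moves → checkmate.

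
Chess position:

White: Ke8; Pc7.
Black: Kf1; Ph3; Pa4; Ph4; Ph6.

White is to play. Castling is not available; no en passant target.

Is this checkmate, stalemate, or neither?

White to move; white king on e8.
In check: no.
Legal moves for White: Kf8, Kd8, Kf7, Ke7, Kd7, c8=Q, c8=R, c8=B, c8=N.
White has 9 legal moves and is not in check → neither.

neither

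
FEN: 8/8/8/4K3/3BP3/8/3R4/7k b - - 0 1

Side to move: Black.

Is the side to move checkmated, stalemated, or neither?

Black to move; black king on h1.
In check: no.
King squares — g1: attacked by Bd4; g2: attacked by Rd2; h2: attacked by Rd2.
Legal moves for Black: none.
Not in check and no legal moves → stalemate.

stalemate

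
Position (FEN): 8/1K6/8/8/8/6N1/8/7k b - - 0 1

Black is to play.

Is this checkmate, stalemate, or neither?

neither

Black to move; black king on h1.
In check: yes, from the white knight on g3.
Legal moves for Black: Kh2, Kg2, Kg1.
Black is in check but has 3 legal moves → neither.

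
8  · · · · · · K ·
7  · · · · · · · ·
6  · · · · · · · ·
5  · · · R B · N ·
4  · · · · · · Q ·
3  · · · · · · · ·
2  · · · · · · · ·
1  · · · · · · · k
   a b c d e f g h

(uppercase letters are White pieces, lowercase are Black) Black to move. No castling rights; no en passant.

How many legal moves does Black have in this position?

Black to move; king on h1.
In check: no.
Legal moves: none.
Count: 0.

0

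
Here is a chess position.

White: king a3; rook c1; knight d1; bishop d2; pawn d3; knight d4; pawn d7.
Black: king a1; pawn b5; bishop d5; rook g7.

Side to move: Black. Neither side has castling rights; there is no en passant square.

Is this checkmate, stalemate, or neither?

checkmate

Black to move; black king on a1.
In check: yes, from the white rook on c1.
King squares — b1: attacked by Rc1; a2: attacked by Ka3; b2: attacked by Nd1.
Legal moves for Black: none.
In check with no legal moves → checkmate.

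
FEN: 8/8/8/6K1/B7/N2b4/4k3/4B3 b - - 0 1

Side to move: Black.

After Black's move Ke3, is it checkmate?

no

After Ke3: white king on g5; in check: no.
White is not in check, so this cannot be checkmate.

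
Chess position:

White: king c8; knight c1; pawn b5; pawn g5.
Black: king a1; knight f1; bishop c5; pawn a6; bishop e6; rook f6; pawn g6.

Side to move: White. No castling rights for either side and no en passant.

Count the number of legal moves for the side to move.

4

White to move; king on c8.
In check: yes, from the black bishop on e6.
Legal moves: Kd8, Kb8, Kc7, Kb7.
Count: 4.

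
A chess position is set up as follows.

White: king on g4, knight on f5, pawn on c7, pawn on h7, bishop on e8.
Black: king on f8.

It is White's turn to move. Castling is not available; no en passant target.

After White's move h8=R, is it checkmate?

After h8=R: black king on f8; in check: yes, from the white rook on h8.
King squares — e7: attacked by Nf5; f7: attacked by Be8; g7: attacked by Nf5; e8: attacked by Rh8; g8: attacked by Rh8.
Black has no legal moves → checkmate.

yes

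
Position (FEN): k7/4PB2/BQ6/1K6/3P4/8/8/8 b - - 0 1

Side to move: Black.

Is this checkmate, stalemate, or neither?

stalemate

Black to move; black king on a8.
In check: no.
King squares — a7: attacked by Qb6; b7: attacked by Ba6; b8: attacked by Qb6.
Legal moves for Black: none.
Not in check and no legal moves → stalemate.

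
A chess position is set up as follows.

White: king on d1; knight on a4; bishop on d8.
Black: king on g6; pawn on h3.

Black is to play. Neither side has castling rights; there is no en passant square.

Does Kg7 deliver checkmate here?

no

After Kg7: white king on d1; in check: no.
White is not in check, so this cannot be checkmate.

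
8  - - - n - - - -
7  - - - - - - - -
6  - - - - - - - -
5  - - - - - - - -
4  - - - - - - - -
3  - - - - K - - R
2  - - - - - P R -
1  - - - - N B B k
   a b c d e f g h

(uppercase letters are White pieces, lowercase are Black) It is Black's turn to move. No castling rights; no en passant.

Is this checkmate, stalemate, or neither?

checkmate

Black to move; black king on h1.
In check: yes, from the white rook on h3.
King squares — g1: attacked by Rg2; g2: attacked by Ne1; h2: attacked by Bg1.
Legal moves for Black: none.
In check with no legal moves → checkmate.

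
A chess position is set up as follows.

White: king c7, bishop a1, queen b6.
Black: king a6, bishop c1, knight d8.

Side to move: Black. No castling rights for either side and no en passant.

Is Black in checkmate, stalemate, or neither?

Black to move; black king on a6.
In check: yes, from the white queen on b6.
King squares — a5: attacked by Qb6; b5: attacked by Qb6; b6: attacked by Kc7; a7: attacked by Qb6; b7: attacked by Qb6.
Legal moves for Black: none.
In check with no legal moves → checkmate.

checkmate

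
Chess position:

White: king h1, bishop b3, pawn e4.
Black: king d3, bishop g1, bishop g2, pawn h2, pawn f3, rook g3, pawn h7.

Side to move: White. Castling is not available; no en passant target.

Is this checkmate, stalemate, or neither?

checkmate

White to move; white king on h1.
In check: yes, from the black bishop on g2.
King squares — g1: attacked by Ph2; g2: attacked by Pf3; h2: attacked by Bg1.
Legal moves for White: none.
In check with no legal moves → checkmate.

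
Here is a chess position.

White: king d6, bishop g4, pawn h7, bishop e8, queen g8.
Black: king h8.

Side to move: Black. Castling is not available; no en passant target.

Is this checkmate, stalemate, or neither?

Black to move; black king on h8.
In check: yes, from the white queen on g8.
King squares — g7: attacked by Qg8; h7: attacked by Qg8; g8: attacked by Ph7.
Legal moves for Black: none.
In check with no legal moves → checkmate.

checkmate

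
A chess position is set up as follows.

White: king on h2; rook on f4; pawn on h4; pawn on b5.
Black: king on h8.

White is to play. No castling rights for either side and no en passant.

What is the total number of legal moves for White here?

20

White to move; king on h2.
In check: no.
Legal moves: Rf8+, Rf7, Rf6, Rf5, Rg4, Re4, Rd4, Rc4, Rb4, Ra4, Rf3, Rf2, Rf1, Kh3, Kg3, Kg2, Kh1, Kg1, b6, h5.
Count: 20.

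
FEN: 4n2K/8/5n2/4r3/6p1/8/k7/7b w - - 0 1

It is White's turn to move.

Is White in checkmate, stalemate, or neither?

stalemate

White to move; white king on h8.
In check: no.
King squares — g7: attacked by Ne8; h7: attacked by Nf6; g8: attacked by Nf6.
Legal moves for White: none.
Not in check and no legal moves → stalemate.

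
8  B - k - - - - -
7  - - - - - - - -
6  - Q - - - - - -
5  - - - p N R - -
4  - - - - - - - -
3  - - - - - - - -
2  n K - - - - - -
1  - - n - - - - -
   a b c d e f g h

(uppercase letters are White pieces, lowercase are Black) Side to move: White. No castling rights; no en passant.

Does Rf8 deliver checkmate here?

yes

After Rf8: black king on c8; in check: yes, from the white rook on f8.
King squares — b7: attacked by Qb6; c7: attacked by Qb6; d7: attacked by Ne5; b8: attacked by Qb6; d8: attacked by Qb6.
Black has no legal moves → checkmate.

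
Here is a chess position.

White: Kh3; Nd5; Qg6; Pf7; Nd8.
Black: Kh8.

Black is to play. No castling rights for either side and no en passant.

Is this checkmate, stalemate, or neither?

Black to move; black king on h8.
In check: no.
King squares — g7: attacked by Qg6; h7: attacked by Qg6; g8: attacked by Qg6.
Legal moves for Black: none.
Not in check and no legal moves → stalemate.

stalemate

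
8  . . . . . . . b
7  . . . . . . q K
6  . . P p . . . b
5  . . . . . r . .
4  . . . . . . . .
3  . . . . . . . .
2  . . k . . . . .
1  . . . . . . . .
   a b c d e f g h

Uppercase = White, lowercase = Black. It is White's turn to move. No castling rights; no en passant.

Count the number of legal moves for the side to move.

White to move; king on h7.
In check: yes, from the black queen on g7.
Legal moves: none.
Count: 0.

0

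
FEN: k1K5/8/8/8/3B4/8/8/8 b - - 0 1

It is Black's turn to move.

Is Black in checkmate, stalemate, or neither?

stalemate

Black to move; black king on a8.
In check: no.
King squares — a7: attacked by Bd4; b7: attacked by Kc8; b8: attacked by Kc8.
Legal moves for Black: none.
Not in check and no legal moves → stalemate.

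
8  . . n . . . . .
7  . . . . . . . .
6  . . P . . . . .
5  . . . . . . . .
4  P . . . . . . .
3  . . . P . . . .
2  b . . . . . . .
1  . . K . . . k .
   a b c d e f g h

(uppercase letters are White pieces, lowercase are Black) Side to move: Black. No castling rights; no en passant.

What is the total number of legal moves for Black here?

Black to move; king on g1.
In check: no.
Legal moves: Ne7, Na7, Nd6, Nb6, Bg8, Bf7, Be6, Bd5, Bc4, Bb3, Bb1, Kh2, Kg2, Kf2, Kh1, Kf1.
Count: 16.

16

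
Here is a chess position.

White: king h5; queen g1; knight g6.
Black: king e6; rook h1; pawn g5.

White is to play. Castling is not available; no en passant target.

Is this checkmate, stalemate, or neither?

neither

White to move; white king on h5.
In check: yes, from the black rook on h1.
King squares — g4: available; h4: attacked by Rh1; g5: available; g6: own knight; h6: attacked by Rh1.
Legal moves for White: Kxg5, Kg4, Nh4, Qh2, Qxh1.
White is in check but has 5 legal moves → neither.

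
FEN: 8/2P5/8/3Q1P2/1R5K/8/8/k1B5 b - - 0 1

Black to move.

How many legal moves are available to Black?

Black to move; king on a1.
In check: no.
Legal moves: none.
Count: 0.

0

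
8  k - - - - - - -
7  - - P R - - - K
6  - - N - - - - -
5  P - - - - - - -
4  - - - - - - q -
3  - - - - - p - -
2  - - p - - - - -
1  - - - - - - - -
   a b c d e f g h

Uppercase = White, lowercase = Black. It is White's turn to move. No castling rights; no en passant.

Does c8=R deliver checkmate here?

After c8=R: black king on a8; in check: yes, from the white rook on c8.
King squares — a7: attacked by Nc6; b7: attacked by Rd7; b8: attacked by Nc6.
Black has no legal moves → checkmate.

yes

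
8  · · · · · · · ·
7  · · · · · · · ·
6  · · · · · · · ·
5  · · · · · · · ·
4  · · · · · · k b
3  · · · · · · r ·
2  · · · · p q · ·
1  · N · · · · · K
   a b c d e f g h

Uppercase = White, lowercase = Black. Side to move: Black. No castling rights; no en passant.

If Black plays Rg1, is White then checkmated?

After Rg1: white king on h1; in check: yes, from the black rook on g1.
King squares — g1: attacked by Qf2; g2: attacked by Rg1; h2: attacked by Qf2.
White has no legal moves → checkmate.

yes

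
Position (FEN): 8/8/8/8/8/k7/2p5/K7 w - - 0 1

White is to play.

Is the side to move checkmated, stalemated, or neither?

White to move; white king on a1.
In check: no.
King squares — b1: attacked by Pc2; a2: attacked by Ka3; b2: attacked by Ka3.
Legal moves for White: none.
Not in check and no legal moves → stalemate.

stalemate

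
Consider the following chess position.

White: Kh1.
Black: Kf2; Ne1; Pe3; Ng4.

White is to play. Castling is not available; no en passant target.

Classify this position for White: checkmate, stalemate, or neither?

White to move; white king on h1.
In check: no.
King squares — g1: attacked by Kf2; g2: attacked by Ne1; h2: attacked by Ng4.
Legal moves for White: none.
Not in check and no legal moves → stalemate.

stalemate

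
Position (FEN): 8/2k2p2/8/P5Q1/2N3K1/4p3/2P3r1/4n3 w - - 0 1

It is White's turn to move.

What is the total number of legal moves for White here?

White to move; king on g4.
In check: yes, from the black rook on g2.
Legal moves: Kh5, Kf5, Kh4, Kf4, Kh3.
Count: 5.

5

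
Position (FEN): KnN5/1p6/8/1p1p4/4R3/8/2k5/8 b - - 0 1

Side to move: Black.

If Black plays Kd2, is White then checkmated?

no

After Kd2: white king on a8; in check: no.
White is not in check, so this cannot be checkmate.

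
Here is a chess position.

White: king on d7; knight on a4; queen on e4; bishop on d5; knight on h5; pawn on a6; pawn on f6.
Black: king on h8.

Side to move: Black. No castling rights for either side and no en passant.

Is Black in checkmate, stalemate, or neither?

Black to move; black king on h8.
In check: no.
King squares — g7: attacked by Nh5; h7: attacked by Qe4; g8: attacked by Bd5.
Legal moves for Black: none.
Not in check and no legal moves → stalemate.

stalemate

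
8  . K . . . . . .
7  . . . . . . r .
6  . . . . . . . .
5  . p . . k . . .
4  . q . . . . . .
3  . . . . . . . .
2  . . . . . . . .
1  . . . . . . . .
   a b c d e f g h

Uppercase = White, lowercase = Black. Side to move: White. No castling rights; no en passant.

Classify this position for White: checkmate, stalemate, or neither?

neither

White to move; white king on b8.
In check: no.
Legal moves for White: Kc8, Ka8.
White has 2 legal moves and is not in check → neither.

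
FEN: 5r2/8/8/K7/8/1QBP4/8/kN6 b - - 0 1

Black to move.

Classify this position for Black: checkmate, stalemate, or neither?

Black to move; black king on a1.
In check: yes, from the white bishop on c3.
King squares — b1: attacked by Qb3; a2: attacked by Qb3; b2: attacked by Qb3.
Legal moves for Black: none.
In check with no legal moves → checkmate.

checkmate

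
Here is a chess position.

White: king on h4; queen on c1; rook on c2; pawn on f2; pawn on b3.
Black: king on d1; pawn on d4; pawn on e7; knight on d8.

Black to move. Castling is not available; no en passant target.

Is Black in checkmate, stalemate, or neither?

checkmate

Black to move; black king on d1.
In check: yes, from the white queen on c1.
King squares — c1: attacked by Rc2; e1: attacked by Qc1; c2: attacked by Qc1; d2: attacked by Qc1; e2: attacked by Rc2.
Legal moves for Black: none.
In check with no legal moves → checkmate.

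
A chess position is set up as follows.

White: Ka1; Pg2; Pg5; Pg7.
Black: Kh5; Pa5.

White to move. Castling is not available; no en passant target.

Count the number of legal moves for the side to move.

10

White to move; king on a1.
In check: no.
Legal moves: Kb2, Ka2, Kb1, g8=Q, g8=R, g8=B, g8=N, g6, g3, g4+.
Count: 10.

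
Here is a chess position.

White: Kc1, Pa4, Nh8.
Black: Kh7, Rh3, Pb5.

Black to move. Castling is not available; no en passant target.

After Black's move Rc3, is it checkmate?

no

After Rc3: white king on c1; in check: yes, from the black rook on c3.
White has 4 legal replies: Kd2, Kb2, Kd1, Kb1.
In check but a legal move exists → not checkmate.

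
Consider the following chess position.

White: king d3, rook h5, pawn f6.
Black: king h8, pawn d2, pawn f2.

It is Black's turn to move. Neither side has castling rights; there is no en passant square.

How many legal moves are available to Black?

Black to move; king on h8.
In check: yes, from the white rook on h5.
Legal moves: Kg8.
Count: 1.

1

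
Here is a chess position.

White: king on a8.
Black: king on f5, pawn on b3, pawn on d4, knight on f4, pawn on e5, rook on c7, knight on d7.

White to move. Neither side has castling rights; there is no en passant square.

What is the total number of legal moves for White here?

0

White to move; king on a8.
In check: no.
Legal moves: none.
Count: 0.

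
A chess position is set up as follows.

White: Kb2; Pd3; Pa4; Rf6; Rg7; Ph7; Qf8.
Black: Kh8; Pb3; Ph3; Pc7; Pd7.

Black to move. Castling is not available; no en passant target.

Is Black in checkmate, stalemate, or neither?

checkmate

Black to move; black king on h8.
In check: yes, from the white queen on f8.
King squares — g7: attacked by Qf8; h7: attacked by Rg7; g8: attacked by Rg7.
Legal moves for Black: none.
In check with no legal moves → checkmate.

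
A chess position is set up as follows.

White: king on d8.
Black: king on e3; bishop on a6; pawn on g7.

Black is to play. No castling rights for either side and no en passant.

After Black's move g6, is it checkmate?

no

After g6: white king on d8; in check: no.
White is not in check, so this cannot be checkmate.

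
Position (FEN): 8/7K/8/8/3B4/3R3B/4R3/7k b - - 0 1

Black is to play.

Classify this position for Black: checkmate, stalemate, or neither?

Black to move; black king on h1.
In check: no.
King squares — g1: attacked by Bd4; g2: attacked by Re2; h2: attacked by Re2.
Legal moves for Black: none.
Not in check and no legal moves → stalemate.

stalemate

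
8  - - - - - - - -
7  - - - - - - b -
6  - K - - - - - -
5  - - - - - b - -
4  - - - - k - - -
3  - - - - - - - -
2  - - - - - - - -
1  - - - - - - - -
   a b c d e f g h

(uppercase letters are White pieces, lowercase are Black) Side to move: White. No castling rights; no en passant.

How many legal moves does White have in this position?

8

White to move; king on b6.
In check: no.
Legal moves: Kc7, Kb7, Ka7, Kc6, Ka6, Kc5, Kb5, Ka5.
Count: 8.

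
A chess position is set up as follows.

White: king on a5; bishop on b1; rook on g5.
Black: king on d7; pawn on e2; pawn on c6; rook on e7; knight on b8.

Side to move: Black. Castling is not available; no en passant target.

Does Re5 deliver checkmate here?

no

After Re5: white king on a5; in check: yes, from the black rook on e5.
White has 4 legal replies: Kb6, Kb4, Ka4, Rxe5.
In check but a legal move exists → not checkmate.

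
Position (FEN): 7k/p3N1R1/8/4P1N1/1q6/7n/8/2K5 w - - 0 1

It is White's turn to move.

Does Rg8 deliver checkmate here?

After Rg8: black king on h8; in check: yes, from the white rook on g8.
King squares — g7: attacked by Rg8; h7: attacked by Ng5; g8: attacked by Ne7.
Black has no legal moves → checkmate.

yes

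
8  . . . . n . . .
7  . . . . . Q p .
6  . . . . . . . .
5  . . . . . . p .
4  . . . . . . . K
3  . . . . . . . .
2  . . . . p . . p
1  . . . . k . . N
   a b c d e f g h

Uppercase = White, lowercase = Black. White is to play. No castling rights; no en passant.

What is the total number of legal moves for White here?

5

White to move; king on h4.
In check: yes, from the black pawn on g5.
Legal moves: Kh5, Kxg5, Kg4, Kh3, Kg3.
Count: 5.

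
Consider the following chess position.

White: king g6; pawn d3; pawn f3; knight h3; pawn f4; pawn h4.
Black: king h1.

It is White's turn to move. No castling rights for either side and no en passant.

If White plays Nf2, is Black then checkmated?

no

After Nf2: black king on h1; in check: yes, from the white knight on f2.
Black has 3 legal replies: Kh2, Kg2, Kg1.
In check but a legal move exists → not checkmate.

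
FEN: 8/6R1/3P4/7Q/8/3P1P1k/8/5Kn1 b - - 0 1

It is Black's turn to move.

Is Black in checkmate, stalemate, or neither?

Black to move; black king on h3.
In check: yes, from the white queen on h5.
King squares — g2: attacked by Kf1; h2: attacked by Qh5; g3: attacked by Rg7; g4: attacked by Pf3; h4: attacked by Qh5.
Legal moves for Black: none.
In check with no legal moves → checkmate.

checkmate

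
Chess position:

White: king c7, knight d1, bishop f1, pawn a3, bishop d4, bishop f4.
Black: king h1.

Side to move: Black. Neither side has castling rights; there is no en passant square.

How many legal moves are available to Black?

Black to move; king on h1.
In check: no.
Legal moves: none.
Count: 0.

0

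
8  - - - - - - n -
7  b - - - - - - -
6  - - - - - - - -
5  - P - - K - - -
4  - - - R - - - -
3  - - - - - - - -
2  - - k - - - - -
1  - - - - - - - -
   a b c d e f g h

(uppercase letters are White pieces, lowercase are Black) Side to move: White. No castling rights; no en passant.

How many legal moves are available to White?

White to move; king on e5.
In check: no.
Legal moves: Ke6, Kd6, Kf5, Kd5, Kf4, Ke4, Rd8, Rd7, Rd6, Rd5, Rh4, Rg4, Rf4, Re4, Rc4+, Rb4, Ra4, Rd3, Rd2+, Rd1, b6.
Count: 21.

21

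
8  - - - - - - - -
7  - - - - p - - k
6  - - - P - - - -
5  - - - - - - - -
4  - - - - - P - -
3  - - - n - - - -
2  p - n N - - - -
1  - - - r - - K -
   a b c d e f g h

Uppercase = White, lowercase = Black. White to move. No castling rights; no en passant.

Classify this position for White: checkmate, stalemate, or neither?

White to move; white king on g1.
In check: yes, from the black rook on d1.
Legal moves for White: Kh2, Kg2, Nf1.
White is in check but has 3 legal moves → neither.

neither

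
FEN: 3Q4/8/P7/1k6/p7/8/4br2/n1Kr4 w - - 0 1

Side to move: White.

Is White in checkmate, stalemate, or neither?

neither

White to move; white king on c1.
In check: yes, from the black rook on d1.
Legal moves for White: Kb2, Qxd1.
White is in check but has 2 legal moves → neither.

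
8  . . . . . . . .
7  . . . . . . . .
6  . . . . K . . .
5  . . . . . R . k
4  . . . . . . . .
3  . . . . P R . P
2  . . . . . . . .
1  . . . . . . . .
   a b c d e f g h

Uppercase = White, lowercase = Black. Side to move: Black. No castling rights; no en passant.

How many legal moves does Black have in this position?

3

Black to move; king on h5.
In check: yes, from the white rook on f5.
Legal moves: Kh6, Kg6, Kh4.
Count: 3.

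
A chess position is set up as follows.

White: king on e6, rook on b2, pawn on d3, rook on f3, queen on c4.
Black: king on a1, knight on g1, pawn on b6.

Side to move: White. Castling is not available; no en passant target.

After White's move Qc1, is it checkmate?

After Qc1: black king on a1; in check: yes, from the white queen on c1.
King squares — b1: attacked by Qc1; a2: attacked by Rb2; b2: attacked by Qc1.
Black has no legal moves → checkmate.

yes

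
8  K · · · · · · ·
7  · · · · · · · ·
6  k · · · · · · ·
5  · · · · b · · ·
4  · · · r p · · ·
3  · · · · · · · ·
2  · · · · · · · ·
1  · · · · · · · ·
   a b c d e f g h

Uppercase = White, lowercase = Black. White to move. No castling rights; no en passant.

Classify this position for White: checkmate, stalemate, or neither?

White to move; white king on a8.
In check: no.
King squares — a7: attacked by Ka6; b7: attacked by Ka6; b8: attacked by Be5.
Legal moves for White: none.
Not in check and no legal moves → stalemate.

stalemate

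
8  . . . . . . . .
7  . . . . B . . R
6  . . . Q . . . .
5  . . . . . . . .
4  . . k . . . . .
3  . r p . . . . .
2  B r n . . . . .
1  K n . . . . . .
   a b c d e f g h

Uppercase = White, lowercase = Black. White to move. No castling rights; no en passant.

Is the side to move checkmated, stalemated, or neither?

checkmate

White to move; white king on a1.
In check: yes, from the black knight on c2.
King squares — b1: attacked by Rb2; a2: own bishop; b2: attacked by Rb3.
Legal moves for White: none.
In check with no legal moves → checkmate.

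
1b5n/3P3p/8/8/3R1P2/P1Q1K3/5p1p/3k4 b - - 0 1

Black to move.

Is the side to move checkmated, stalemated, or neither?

Black to move; black king on d1.
In check: yes, from the white rook on d4.
King squares — c1: attacked by Qc3; e1: attacked by Qc3; c2: attacked by Qc3; d2: attacked by Qc3; e2: attacked by Ke3.
Legal moves for Black: none.
In check with no legal moves → checkmate.

checkmate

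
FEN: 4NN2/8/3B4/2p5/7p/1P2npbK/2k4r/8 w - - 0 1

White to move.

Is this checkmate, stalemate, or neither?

White to move; white king on h3.
In check: yes, from the black rook on h2.
King squares — g2: attacked by Rh2; h2: attacked by Bg3; g3: attacked by Ph4; g4: attacked by Ne3; h4: attacked by Rh2.
Legal moves for White: none.
In check with no legal moves → checkmate.

checkmate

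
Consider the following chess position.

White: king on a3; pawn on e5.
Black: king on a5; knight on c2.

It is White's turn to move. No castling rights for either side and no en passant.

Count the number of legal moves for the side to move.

3

White to move; king on a3.
In check: yes, from the black knight on c2.
Legal moves: Kb3, Kb2, Ka2.
Count: 3.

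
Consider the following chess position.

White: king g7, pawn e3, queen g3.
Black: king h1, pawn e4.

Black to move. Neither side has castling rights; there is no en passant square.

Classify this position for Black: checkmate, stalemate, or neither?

Black to move; black king on h1.
In check: no.
King squares — g1: attacked by Qg3; g2: attacked by Qg3; h2: attacked by Qg3.
Legal moves for Black: none.
Not in check and no legal moves → stalemate.

stalemate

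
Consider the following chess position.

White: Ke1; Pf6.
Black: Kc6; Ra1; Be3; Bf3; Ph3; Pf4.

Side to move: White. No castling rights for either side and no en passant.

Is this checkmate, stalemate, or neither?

checkmate

White to move; white king on e1.
In check: yes, from the black rook on a1.
King squares — d1: attacked by Ra1; f1: attacked by Ra1; d2: attacked by Be3; e2: attacked by Bf3; f2: attacked by Be3.
Legal moves for White: none.
In check with no legal moves → checkmate.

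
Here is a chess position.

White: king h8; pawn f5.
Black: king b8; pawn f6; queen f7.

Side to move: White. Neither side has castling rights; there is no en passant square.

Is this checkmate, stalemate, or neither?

stalemate

White to move; white king on h8.
In check: no.
King squares — g7: attacked by Qf7; h7: attacked by Qf7; g8: attacked by Qf7.
Legal moves for White: none.
Not in check and no legal moves → stalemate.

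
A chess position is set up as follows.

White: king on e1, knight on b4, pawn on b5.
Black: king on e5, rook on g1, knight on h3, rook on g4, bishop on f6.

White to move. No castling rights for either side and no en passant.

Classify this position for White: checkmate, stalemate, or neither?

neither

White to move; white king on e1.
In check: yes, from the black rook on g1.
King squares — d1: attacked by Rg1; f1: attacked by Rg1; d2: available; e2: available; f2: attacked by Nh3.
Legal moves for White: Ke2, Kd2.
White is in check but has 2 legal moves → neither.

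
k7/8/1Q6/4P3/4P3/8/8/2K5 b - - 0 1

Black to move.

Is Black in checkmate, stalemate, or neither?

Black to move; black king on a8.
In check: no.
King squares — a7: attacked by Qb6; b7: attacked by Qb6; b8: attacked by Qb6.
Legal moves for Black: none.
Not in check and no legal moves → stalemate.

stalemate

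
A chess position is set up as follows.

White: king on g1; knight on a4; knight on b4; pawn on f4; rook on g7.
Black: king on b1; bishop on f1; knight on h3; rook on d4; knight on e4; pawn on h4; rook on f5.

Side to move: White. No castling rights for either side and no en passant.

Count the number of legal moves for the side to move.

White to move; king on g1.
In check: yes, from the black knight on h3.
Legal moves: Kh2, Kh1, Kxf1.
Count: 3.

3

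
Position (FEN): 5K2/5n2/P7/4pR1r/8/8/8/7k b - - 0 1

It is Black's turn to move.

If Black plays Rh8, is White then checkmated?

After Rh8: white king on f8; in check: yes, from the black rook on h8.
White has 3 legal replies: Kg7, Kxf7, Ke7.
In check but a legal move exists → not checkmate.

no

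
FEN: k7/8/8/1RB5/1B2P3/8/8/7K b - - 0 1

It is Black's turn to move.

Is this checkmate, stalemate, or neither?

Black to move; black king on a8.
In check: no.
King squares — a7: attacked by Bc5; b7: attacked by Rb5; b8: attacked by Rb5.
Legal moves for Black: none.
Not in check and no legal moves → stalemate.

stalemate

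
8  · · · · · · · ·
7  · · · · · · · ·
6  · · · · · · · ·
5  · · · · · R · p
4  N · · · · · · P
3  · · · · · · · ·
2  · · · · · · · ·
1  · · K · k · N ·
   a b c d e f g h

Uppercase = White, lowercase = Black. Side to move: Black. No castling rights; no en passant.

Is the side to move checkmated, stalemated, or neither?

stalemate

Black to move; black king on e1.
In check: no.
King squares — d1: attacked by Kc1; f1: attacked by Rf5; d2: attacked by Kc1; e2: attacked by Ng1; f2: attacked by Rf5.
Legal moves for Black: none.
Not in check and no legal moves → stalemate.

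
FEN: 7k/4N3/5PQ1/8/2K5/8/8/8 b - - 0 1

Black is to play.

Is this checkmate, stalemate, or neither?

Black to move; black king on h8.
In check: no.
King squares — g7: attacked by Pf6; h7: attacked by Qg6; g8: attacked by Qg6.
Legal moves for Black: none.
Not in check and no legal moves → stalemate.

stalemate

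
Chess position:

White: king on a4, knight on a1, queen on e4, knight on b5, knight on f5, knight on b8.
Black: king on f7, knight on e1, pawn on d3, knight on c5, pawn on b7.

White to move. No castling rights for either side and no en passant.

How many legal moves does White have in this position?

White to move; king on a4.
In check: yes, from the black knight on c5.
Legal moves: Ka5, Kb4, Ka3.
Count: 3.

3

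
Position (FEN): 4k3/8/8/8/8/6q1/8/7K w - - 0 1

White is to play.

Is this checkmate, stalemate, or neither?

White to move; white king on h1.
In check: no.
King squares — g1: attacked by Qg3; g2: attacked by Qg3; h2: attacked by Qg3.
Legal moves for White: none.
Not in check and no legal moves → stalemate.

stalemate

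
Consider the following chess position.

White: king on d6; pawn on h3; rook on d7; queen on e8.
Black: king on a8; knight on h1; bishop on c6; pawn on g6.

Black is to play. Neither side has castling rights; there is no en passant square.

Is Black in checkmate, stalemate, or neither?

checkmate

Black to move; black king on a8.
In check: yes, from the white queen on e8.
King squares — a7: attacked by Rd7; b7: attacked by Rd7; b8: attacked by Qe8.
Legal moves for Black: none.
In check with no legal moves → checkmate.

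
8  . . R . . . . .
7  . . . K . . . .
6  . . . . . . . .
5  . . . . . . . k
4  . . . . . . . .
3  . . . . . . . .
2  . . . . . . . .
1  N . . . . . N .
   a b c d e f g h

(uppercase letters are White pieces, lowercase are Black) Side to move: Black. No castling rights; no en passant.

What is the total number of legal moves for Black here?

Black to move; king on h5.
In check: no.
Legal moves: Kh6, Kg6, Kg5, Kh4, Kg4.
Count: 5.

5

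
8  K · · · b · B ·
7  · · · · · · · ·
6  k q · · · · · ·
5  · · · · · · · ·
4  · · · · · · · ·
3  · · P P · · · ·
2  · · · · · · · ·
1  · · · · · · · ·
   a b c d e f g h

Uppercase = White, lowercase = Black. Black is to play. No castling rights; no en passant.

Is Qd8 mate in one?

yes

After Qd8: white king on a8; in check: yes, from the black queen on d8.
King squares — a7: attacked by Ka6; b7: attacked by Ka6; b8: attacked by Qd8.
White has no legal moves → checkmate.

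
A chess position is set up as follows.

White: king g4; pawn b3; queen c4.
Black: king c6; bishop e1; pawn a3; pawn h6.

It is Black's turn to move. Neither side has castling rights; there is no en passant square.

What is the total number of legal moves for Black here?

Black to move; king on c6.
In check: yes, from the white queen on c4.
Legal moves: Kd7, Kb7, Kd6, Kb6.
Count: 4.

4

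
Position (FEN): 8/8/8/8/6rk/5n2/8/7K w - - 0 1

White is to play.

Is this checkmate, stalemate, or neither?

stalemate

White to move; white king on h1.
In check: no.
King squares — g1: attacked by Nf3; g2: attacked by Rg4; h2: attacked by Nf3.
Legal moves for White: none.
Not in check and no legal moves → stalemate.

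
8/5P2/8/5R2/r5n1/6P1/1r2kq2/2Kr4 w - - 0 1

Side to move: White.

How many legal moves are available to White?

1

White to move; king on c1.
In check: yes, from the black rook on d1.
Legal moves: Kxb2.
Count: 1.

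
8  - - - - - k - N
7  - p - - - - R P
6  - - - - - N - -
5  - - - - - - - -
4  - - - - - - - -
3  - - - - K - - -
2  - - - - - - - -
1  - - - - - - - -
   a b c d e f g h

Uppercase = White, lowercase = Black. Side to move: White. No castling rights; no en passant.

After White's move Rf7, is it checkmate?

yes

After Rf7: black king on f8; in check: yes, from the white rook on f7.
King squares — e7: attacked by Rf7; f7: attacked by Nh8; g7: attacked by Rf7; e8: attacked by Nf6; g8: attacked by Nf6.
Black has no legal moves → checkmate.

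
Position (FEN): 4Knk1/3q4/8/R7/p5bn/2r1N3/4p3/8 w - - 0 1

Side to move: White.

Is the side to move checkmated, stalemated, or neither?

checkmate

White to move; white king on e8.
In check: yes, from the black queen on d7.
King squares — d7: attacked by Bg4; e7: attacked by Qd7; f7: attacked by Qd7; d8: attacked by Qd7; f8: attacked by Kg8.
Legal moves for White: none.
In check with no legal moves → checkmate.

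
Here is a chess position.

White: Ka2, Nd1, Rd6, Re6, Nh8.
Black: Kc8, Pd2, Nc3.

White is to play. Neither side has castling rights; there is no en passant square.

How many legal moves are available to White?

White to move; king on a2.
In check: yes, from the black knight on c3.
Legal moves: Kb3, Ka3, Kb2, Ka1, Nxc3.
Count: 5.

5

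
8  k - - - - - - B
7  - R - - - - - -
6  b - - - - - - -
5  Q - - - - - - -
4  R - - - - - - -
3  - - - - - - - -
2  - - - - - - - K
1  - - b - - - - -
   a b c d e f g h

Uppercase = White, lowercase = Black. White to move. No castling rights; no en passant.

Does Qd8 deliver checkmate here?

no

After Qd8: black king on a8; in check: yes, from the white queen on d8.
Black has 1 legal reply: Kxb7.
In check but a legal move exists → not checkmate.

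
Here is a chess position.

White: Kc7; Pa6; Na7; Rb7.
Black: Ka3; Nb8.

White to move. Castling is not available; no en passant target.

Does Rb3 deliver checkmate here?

After Rb3: black king on a3; in check: yes, from the white rook on b3.
Black has 3 legal replies: Ka4, Kxb3, Ka2.
In check but a legal move exists → not checkmate.

no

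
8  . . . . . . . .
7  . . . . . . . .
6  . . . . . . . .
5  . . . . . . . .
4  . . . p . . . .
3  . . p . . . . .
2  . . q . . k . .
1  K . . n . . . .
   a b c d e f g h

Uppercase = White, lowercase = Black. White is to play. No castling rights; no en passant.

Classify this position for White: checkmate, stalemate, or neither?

stalemate

White to move; white king on a1.
In check: no.
King squares — b1: attacked by Qc2; a2: attacked by Qc2; b2: attacked by Nd1.
Legal moves for White: none.
Not in check and no legal moves → stalemate.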